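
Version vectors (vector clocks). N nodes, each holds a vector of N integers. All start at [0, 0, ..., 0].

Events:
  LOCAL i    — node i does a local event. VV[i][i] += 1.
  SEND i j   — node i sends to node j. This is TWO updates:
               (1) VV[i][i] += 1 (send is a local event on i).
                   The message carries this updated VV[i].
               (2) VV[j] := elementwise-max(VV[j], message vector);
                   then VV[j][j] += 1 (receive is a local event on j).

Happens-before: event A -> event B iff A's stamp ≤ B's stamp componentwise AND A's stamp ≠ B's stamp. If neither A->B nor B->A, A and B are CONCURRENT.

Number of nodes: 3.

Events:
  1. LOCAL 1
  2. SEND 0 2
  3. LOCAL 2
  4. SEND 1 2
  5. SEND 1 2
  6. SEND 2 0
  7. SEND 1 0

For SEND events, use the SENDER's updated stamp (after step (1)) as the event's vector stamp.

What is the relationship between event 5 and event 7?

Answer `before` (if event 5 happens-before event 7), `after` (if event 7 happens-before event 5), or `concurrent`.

Initial: VV[0]=[0, 0, 0]
Initial: VV[1]=[0, 0, 0]
Initial: VV[2]=[0, 0, 0]
Event 1: LOCAL 1: VV[1][1]++ -> VV[1]=[0, 1, 0]
Event 2: SEND 0->2: VV[0][0]++ -> VV[0]=[1, 0, 0], msg_vec=[1, 0, 0]; VV[2]=max(VV[2],msg_vec) then VV[2][2]++ -> VV[2]=[1, 0, 1]
Event 3: LOCAL 2: VV[2][2]++ -> VV[2]=[1, 0, 2]
Event 4: SEND 1->2: VV[1][1]++ -> VV[1]=[0, 2, 0], msg_vec=[0, 2, 0]; VV[2]=max(VV[2],msg_vec) then VV[2][2]++ -> VV[2]=[1, 2, 3]
Event 5: SEND 1->2: VV[1][1]++ -> VV[1]=[0, 3, 0], msg_vec=[0, 3, 0]; VV[2]=max(VV[2],msg_vec) then VV[2][2]++ -> VV[2]=[1, 3, 4]
Event 6: SEND 2->0: VV[2][2]++ -> VV[2]=[1, 3, 5], msg_vec=[1, 3, 5]; VV[0]=max(VV[0],msg_vec) then VV[0][0]++ -> VV[0]=[2, 3, 5]
Event 7: SEND 1->0: VV[1][1]++ -> VV[1]=[0, 4, 0], msg_vec=[0, 4, 0]; VV[0]=max(VV[0],msg_vec) then VV[0][0]++ -> VV[0]=[3, 4, 5]
Event 5 stamp: [0, 3, 0]
Event 7 stamp: [0, 4, 0]
[0, 3, 0] <= [0, 4, 0]? True
[0, 4, 0] <= [0, 3, 0]? False
Relation: before

Answer: before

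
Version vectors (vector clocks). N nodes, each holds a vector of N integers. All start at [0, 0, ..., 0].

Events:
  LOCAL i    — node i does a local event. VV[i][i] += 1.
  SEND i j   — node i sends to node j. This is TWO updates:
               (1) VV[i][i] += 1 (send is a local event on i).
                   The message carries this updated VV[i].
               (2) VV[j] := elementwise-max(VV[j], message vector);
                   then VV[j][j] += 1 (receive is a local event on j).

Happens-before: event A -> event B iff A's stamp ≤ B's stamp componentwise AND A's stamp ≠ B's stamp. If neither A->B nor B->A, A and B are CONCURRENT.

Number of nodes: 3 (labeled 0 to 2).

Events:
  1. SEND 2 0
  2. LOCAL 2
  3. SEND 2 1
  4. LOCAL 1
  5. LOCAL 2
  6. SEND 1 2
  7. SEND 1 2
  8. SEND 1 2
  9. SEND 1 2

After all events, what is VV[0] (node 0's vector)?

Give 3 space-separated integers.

Answer: 1 0 1

Derivation:
Initial: VV[0]=[0, 0, 0]
Initial: VV[1]=[0, 0, 0]
Initial: VV[2]=[0, 0, 0]
Event 1: SEND 2->0: VV[2][2]++ -> VV[2]=[0, 0, 1], msg_vec=[0, 0, 1]; VV[0]=max(VV[0],msg_vec) then VV[0][0]++ -> VV[0]=[1, 0, 1]
Event 2: LOCAL 2: VV[2][2]++ -> VV[2]=[0, 0, 2]
Event 3: SEND 2->1: VV[2][2]++ -> VV[2]=[0, 0, 3], msg_vec=[0, 0, 3]; VV[1]=max(VV[1],msg_vec) then VV[1][1]++ -> VV[1]=[0, 1, 3]
Event 4: LOCAL 1: VV[1][1]++ -> VV[1]=[0, 2, 3]
Event 5: LOCAL 2: VV[2][2]++ -> VV[2]=[0, 0, 4]
Event 6: SEND 1->2: VV[1][1]++ -> VV[1]=[0, 3, 3], msg_vec=[0, 3, 3]; VV[2]=max(VV[2],msg_vec) then VV[2][2]++ -> VV[2]=[0, 3, 5]
Event 7: SEND 1->2: VV[1][1]++ -> VV[1]=[0, 4, 3], msg_vec=[0, 4, 3]; VV[2]=max(VV[2],msg_vec) then VV[2][2]++ -> VV[2]=[0, 4, 6]
Event 8: SEND 1->2: VV[1][1]++ -> VV[1]=[0, 5, 3], msg_vec=[0, 5, 3]; VV[2]=max(VV[2],msg_vec) then VV[2][2]++ -> VV[2]=[0, 5, 7]
Event 9: SEND 1->2: VV[1][1]++ -> VV[1]=[0, 6, 3], msg_vec=[0, 6, 3]; VV[2]=max(VV[2],msg_vec) then VV[2][2]++ -> VV[2]=[0, 6, 8]
Final vectors: VV[0]=[1, 0, 1]; VV[1]=[0, 6, 3]; VV[2]=[0, 6, 8]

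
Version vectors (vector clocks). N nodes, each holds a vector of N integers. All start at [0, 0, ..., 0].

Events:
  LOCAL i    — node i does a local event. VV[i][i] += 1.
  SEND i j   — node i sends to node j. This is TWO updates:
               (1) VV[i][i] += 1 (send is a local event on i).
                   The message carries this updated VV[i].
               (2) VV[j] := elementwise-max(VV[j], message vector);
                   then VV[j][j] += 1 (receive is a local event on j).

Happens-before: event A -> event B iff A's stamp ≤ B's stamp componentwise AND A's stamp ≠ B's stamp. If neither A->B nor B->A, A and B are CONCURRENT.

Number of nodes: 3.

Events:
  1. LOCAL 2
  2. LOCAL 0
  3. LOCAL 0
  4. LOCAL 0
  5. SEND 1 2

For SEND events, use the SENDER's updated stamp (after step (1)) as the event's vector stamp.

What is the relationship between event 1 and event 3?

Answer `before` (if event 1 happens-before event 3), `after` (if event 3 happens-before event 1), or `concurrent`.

Answer: concurrent

Derivation:
Initial: VV[0]=[0, 0, 0]
Initial: VV[1]=[0, 0, 0]
Initial: VV[2]=[0, 0, 0]
Event 1: LOCAL 2: VV[2][2]++ -> VV[2]=[0, 0, 1]
Event 2: LOCAL 0: VV[0][0]++ -> VV[0]=[1, 0, 0]
Event 3: LOCAL 0: VV[0][0]++ -> VV[0]=[2, 0, 0]
Event 4: LOCAL 0: VV[0][0]++ -> VV[0]=[3, 0, 0]
Event 5: SEND 1->2: VV[1][1]++ -> VV[1]=[0, 1, 0], msg_vec=[0, 1, 0]; VV[2]=max(VV[2],msg_vec) then VV[2][2]++ -> VV[2]=[0, 1, 2]
Event 1 stamp: [0, 0, 1]
Event 3 stamp: [2, 0, 0]
[0, 0, 1] <= [2, 0, 0]? False
[2, 0, 0] <= [0, 0, 1]? False
Relation: concurrent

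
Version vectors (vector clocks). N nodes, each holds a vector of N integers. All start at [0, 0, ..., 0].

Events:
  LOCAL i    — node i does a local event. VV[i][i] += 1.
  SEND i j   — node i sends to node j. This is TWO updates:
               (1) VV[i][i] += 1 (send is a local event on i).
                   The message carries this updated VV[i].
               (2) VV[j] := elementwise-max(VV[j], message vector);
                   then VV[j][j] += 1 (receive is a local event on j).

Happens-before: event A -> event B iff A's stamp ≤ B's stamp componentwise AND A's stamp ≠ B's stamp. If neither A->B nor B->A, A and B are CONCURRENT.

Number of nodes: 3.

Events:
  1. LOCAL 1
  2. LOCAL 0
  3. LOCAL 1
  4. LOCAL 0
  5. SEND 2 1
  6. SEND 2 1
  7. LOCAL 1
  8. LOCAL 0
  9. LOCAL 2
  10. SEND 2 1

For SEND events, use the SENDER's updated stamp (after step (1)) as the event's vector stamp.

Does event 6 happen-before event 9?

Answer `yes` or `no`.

Answer: yes

Derivation:
Initial: VV[0]=[0, 0, 0]
Initial: VV[1]=[0, 0, 0]
Initial: VV[2]=[0, 0, 0]
Event 1: LOCAL 1: VV[1][1]++ -> VV[1]=[0, 1, 0]
Event 2: LOCAL 0: VV[0][0]++ -> VV[0]=[1, 0, 0]
Event 3: LOCAL 1: VV[1][1]++ -> VV[1]=[0, 2, 0]
Event 4: LOCAL 0: VV[0][0]++ -> VV[0]=[2, 0, 0]
Event 5: SEND 2->1: VV[2][2]++ -> VV[2]=[0, 0, 1], msg_vec=[0, 0, 1]; VV[1]=max(VV[1],msg_vec) then VV[1][1]++ -> VV[1]=[0, 3, 1]
Event 6: SEND 2->1: VV[2][2]++ -> VV[2]=[0, 0, 2], msg_vec=[0, 0, 2]; VV[1]=max(VV[1],msg_vec) then VV[1][1]++ -> VV[1]=[0, 4, 2]
Event 7: LOCAL 1: VV[1][1]++ -> VV[1]=[0, 5, 2]
Event 8: LOCAL 0: VV[0][0]++ -> VV[0]=[3, 0, 0]
Event 9: LOCAL 2: VV[2][2]++ -> VV[2]=[0, 0, 3]
Event 10: SEND 2->1: VV[2][2]++ -> VV[2]=[0, 0, 4], msg_vec=[0, 0, 4]; VV[1]=max(VV[1],msg_vec) then VV[1][1]++ -> VV[1]=[0, 6, 4]
Event 6 stamp: [0, 0, 2]
Event 9 stamp: [0, 0, 3]
[0, 0, 2] <= [0, 0, 3]? True. Equal? False. Happens-before: True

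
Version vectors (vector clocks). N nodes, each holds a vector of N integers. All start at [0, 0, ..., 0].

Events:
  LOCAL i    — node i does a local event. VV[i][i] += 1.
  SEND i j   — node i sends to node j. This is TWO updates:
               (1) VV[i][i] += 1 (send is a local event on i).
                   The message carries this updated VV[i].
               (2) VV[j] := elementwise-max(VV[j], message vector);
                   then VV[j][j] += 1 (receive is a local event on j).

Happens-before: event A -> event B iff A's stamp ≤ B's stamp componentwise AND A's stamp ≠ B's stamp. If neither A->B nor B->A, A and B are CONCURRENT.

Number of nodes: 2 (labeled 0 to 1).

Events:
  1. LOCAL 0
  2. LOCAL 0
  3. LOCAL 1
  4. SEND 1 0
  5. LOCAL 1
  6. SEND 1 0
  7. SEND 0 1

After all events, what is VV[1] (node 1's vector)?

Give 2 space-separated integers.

Answer: 5 5

Derivation:
Initial: VV[0]=[0, 0]
Initial: VV[1]=[0, 0]
Event 1: LOCAL 0: VV[0][0]++ -> VV[0]=[1, 0]
Event 2: LOCAL 0: VV[0][0]++ -> VV[0]=[2, 0]
Event 3: LOCAL 1: VV[1][1]++ -> VV[1]=[0, 1]
Event 4: SEND 1->0: VV[1][1]++ -> VV[1]=[0, 2], msg_vec=[0, 2]; VV[0]=max(VV[0],msg_vec) then VV[0][0]++ -> VV[0]=[3, 2]
Event 5: LOCAL 1: VV[1][1]++ -> VV[1]=[0, 3]
Event 6: SEND 1->0: VV[1][1]++ -> VV[1]=[0, 4], msg_vec=[0, 4]; VV[0]=max(VV[0],msg_vec) then VV[0][0]++ -> VV[0]=[4, 4]
Event 7: SEND 0->1: VV[0][0]++ -> VV[0]=[5, 4], msg_vec=[5, 4]; VV[1]=max(VV[1],msg_vec) then VV[1][1]++ -> VV[1]=[5, 5]
Final vectors: VV[0]=[5, 4]; VV[1]=[5, 5]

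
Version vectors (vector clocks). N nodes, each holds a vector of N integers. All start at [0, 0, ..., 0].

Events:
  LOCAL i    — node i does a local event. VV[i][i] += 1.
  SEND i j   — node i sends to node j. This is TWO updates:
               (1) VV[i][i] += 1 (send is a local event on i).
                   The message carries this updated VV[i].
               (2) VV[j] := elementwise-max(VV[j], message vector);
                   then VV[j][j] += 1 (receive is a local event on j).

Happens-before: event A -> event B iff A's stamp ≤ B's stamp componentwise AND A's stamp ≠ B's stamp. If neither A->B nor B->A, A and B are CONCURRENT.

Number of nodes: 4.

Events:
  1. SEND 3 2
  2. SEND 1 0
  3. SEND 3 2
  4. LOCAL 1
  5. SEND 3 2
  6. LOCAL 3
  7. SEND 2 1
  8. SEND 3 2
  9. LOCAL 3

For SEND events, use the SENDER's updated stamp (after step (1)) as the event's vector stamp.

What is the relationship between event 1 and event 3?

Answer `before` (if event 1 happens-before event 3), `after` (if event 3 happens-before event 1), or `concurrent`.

Answer: before

Derivation:
Initial: VV[0]=[0, 0, 0, 0]
Initial: VV[1]=[0, 0, 0, 0]
Initial: VV[2]=[0, 0, 0, 0]
Initial: VV[3]=[0, 0, 0, 0]
Event 1: SEND 3->2: VV[3][3]++ -> VV[3]=[0, 0, 0, 1], msg_vec=[0, 0, 0, 1]; VV[2]=max(VV[2],msg_vec) then VV[2][2]++ -> VV[2]=[0, 0, 1, 1]
Event 2: SEND 1->0: VV[1][1]++ -> VV[1]=[0, 1, 0, 0], msg_vec=[0, 1, 0, 0]; VV[0]=max(VV[0],msg_vec) then VV[0][0]++ -> VV[0]=[1, 1, 0, 0]
Event 3: SEND 3->2: VV[3][3]++ -> VV[3]=[0, 0, 0, 2], msg_vec=[0, 0, 0, 2]; VV[2]=max(VV[2],msg_vec) then VV[2][2]++ -> VV[2]=[0, 0, 2, 2]
Event 4: LOCAL 1: VV[1][1]++ -> VV[1]=[0, 2, 0, 0]
Event 5: SEND 3->2: VV[3][3]++ -> VV[3]=[0, 0, 0, 3], msg_vec=[0, 0, 0, 3]; VV[2]=max(VV[2],msg_vec) then VV[2][2]++ -> VV[2]=[0, 0, 3, 3]
Event 6: LOCAL 3: VV[3][3]++ -> VV[3]=[0, 0, 0, 4]
Event 7: SEND 2->1: VV[2][2]++ -> VV[2]=[0, 0, 4, 3], msg_vec=[0, 0, 4, 3]; VV[1]=max(VV[1],msg_vec) then VV[1][1]++ -> VV[1]=[0, 3, 4, 3]
Event 8: SEND 3->2: VV[3][3]++ -> VV[3]=[0, 0, 0, 5], msg_vec=[0, 0, 0, 5]; VV[2]=max(VV[2],msg_vec) then VV[2][2]++ -> VV[2]=[0, 0, 5, 5]
Event 9: LOCAL 3: VV[3][3]++ -> VV[3]=[0, 0, 0, 6]
Event 1 stamp: [0, 0, 0, 1]
Event 3 stamp: [0, 0, 0, 2]
[0, 0, 0, 1] <= [0, 0, 0, 2]? True
[0, 0, 0, 2] <= [0, 0, 0, 1]? False
Relation: before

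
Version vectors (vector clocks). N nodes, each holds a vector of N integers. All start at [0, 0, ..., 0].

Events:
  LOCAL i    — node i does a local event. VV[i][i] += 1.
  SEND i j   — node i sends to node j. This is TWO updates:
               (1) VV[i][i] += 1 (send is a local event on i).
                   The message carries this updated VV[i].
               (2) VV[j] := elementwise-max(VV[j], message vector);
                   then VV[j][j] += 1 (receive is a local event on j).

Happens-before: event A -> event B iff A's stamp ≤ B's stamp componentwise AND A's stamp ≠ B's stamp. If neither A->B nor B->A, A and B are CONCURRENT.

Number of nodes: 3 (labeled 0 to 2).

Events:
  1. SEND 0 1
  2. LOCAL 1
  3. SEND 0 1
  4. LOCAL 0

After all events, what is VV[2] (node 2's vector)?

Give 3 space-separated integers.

Answer: 0 0 0

Derivation:
Initial: VV[0]=[0, 0, 0]
Initial: VV[1]=[0, 0, 0]
Initial: VV[2]=[0, 0, 0]
Event 1: SEND 0->1: VV[0][0]++ -> VV[0]=[1, 0, 0], msg_vec=[1, 0, 0]; VV[1]=max(VV[1],msg_vec) then VV[1][1]++ -> VV[1]=[1, 1, 0]
Event 2: LOCAL 1: VV[1][1]++ -> VV[1]=[1, 2, 0]
Event 3: SEND 0->1: VV[0][0]++ -> VV[0]=[2, 0, 0], msg_vec=[2, 0, 0]; VV[1]=max(VV[1],msg_vec) then VV[1][1]++ -> VV[1]=[2, 3, 0]
Event 4: LOCAL 0: VV[0][0]++ -> VV[0]=[3, 0, 0]
Final vectors: VV[0]=[3, 0, 0]; VV[1]=[2, 3, 0]; VV[2]=[0, 0, 0]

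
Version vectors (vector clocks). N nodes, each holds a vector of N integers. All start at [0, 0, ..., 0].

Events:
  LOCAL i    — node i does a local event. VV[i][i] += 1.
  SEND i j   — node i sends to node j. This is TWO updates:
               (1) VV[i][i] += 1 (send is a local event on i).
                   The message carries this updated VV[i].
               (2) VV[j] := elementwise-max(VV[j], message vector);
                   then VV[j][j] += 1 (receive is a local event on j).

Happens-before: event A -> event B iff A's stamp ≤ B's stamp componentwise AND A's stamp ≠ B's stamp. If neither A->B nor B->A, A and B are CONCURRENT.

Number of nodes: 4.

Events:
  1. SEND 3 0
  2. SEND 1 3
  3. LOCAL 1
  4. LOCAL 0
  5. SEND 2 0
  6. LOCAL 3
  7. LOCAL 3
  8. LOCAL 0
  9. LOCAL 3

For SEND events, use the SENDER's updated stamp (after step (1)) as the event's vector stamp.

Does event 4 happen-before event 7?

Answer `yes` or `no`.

Answer: no

Derivation:
Initial: VV[0]=[0, 0, 0, 0]
Initial: VV[1]=[0, 0, 0, 0]
Initial: VV[2]=[0, 0, 0, 0]
Initial: VV[3]=[0, 0, 0, 0]
Event 1: SEND 3->0: VV[3][3]++ -> VV[3]=[0, 0, 0, 1], msg_vec=[0, 0, 0, 1]; VV[0]=max(VV[0],msg_vec) then VV[0][0]++ -> VV[0]=[1, 0, 0, 1]
Event 2: SEND 1->3: VV[1][1]++ -> VV[1]=[0, 1, 0, 0], msg_vec=[0, 1, 0, 0]; VV[3]=max(VV[3],msg_vec) then VV[3][3]++ -> VV[3]=[0, 1, 0, 2]
Event 3: LOCAL 1: VV[1][1]++ -> VV[1]=[0, 2, 0, 0]
Event 4: LOCAL 0: VV[0][0]++ -> VV[0]=[2, 0, 0, 1]
Event 5: SEND 2->0: VV[2][2]++ -> VV[2]=[0, 0, 1, 0], msg_vec=[0, 0, 1, 0]; VV[0]=max(VV[0],msg_vec) then VV[0][0]++ -> VV[0]=[3, 0, 1, 1]
Event 6: LOCAL 3: VV[3][3]++ -> VV[3]=[0, 1, 0, 3]
Event 7: LOCAL 3: VV[3][3]++ -> VV[3]=[0, 1, 0, 4]
Event 8: LOCAL 0: VV[0][0]++ -> VV[0]=[4, 0, 1, 1]
Event 9: LOCAL 3: VV[3][3]++ -> VV[3]=[0, 1, 0, 5]
Event 4 stamp: [2, 0, 0, 1]
Event 7 stamp: [0, 1, 0, 4]
[2, 0, 0, 1] <= [0, 1, 0, 4]? False. Equal? False. Happens-before: False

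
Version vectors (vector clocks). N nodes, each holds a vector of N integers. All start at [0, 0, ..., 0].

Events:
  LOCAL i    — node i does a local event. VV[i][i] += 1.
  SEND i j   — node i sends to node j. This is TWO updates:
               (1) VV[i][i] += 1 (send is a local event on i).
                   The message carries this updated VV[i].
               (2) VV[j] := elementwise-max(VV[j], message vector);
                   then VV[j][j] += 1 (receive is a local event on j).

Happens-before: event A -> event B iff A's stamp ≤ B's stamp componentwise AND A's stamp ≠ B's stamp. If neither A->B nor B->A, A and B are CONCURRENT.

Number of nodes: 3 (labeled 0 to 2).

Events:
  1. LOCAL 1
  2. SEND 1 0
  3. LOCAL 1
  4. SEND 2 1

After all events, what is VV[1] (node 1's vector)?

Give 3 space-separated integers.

Initial: VV[0]=[0, 0, 0]
Initial: VV[1]=[0, 0, 0]
Initial: VV[2]=[0, 0, 0]
Event 1: LOCAL 1: VV[1][1]++ -> VV[1]=[0, 1, 0]
Event 2: SEND 1->0: VV[1][1]++ -> VV[1]=[0, 2, 0], msg_vec=[0, 2, 0]; VV[0]=max(VV[0],msg_vec) then VV[0][0]++ -> VV[0]=[1, 2, 0]
Event 3: LOCAL 1: VV[1][1]++ -> VV[1]=[0, 3, 0]
Event 4: SEND 2->1: VV[2][2]++ -> VV[2]=[0, 0, 1], msg_vec=[0, 0, 1]; VV[1]=max(VV[1],msg_vec) then VV[1][1]++ -> VV[1]=[0, 4, 1]
Final vectors: VV[0]=[1, 2, 0]; VV[1]=[0, 4, 1]; VV[2]=[0, 0, 1]

Answer: 0 4 1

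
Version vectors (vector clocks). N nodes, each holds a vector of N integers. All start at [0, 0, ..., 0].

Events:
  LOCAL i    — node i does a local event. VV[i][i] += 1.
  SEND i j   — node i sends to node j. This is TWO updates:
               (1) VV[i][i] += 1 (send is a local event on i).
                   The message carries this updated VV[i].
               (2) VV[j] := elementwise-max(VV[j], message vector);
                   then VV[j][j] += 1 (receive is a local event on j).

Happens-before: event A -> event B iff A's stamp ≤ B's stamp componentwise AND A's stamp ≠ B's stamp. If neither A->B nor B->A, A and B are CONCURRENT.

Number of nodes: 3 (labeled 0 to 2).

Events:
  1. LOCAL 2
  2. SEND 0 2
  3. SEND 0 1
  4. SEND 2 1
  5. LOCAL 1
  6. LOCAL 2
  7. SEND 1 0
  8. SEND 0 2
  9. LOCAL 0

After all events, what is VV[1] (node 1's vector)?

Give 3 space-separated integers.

Answer: 2 4 3

Derivation:
Initial: VV[0]=[0, 0, 0]
Initial: VV[1]=[0, 0, 0]
Initial: VV[2]=[0, 0, 0]
Event 1: LOCAL 2: VV[2][2]++ -> VV[2]=[0, 0, 1]
Event 2: SEND 0->2: VV[0][0]++ -> VV[0]=[1, 0, 0], msg_vec=[1, 0, 0]; VV[2]=max(VV[2],msg_vec) then VV[2][2]++ -> VV[2]=[1, 0, 2]
Event 3: SEND 0->1: VV[0][0]++ -> VV[0]=[2, 0, 0], msg_vec=[2, 0, 0]; VV[1]=max(VV[1],msg_vec) then VV[1][1]++ -> VV[1]=[2, 1, 0]
Event 4: SEND 2->1: VV[2][2]++ -> VV[2]=[1, 0, 3], msg_vec=[1, 0, 3]; VV[1]=max(VV[1],msg_vec) then VV[1][1]++ -> VV[1]=[2, 2, 3]
Event 5: LOCAL 1: VV[1][1]++ -> VV[1]=[2, 3, 3]
Event 6: LOCAL 2: VV[2][2]++ -> VV[2]=[1, 0, 4]
Event 7: SEND 1->0: VV[1][1]++ -> VV[1]=[2, 4, 3], msg_vec=[2, 4, 3]; VV[0]=max(VV[0],msg_vec) then VV[0][0]++ -> VV[0]=[3, 4, 3]
Event 8: SEND 0->2: VV[0][0]++ -> VV[0]=[4, 4, 3], msg_vec=[4, 4, 3]; VV[2]=max(VV[2],msg_vec) then VV[2][2]++ -> VV[2]=[4, 4, 5]
Event 9: LOCAL 0: VV[0][0]++ -> VV[0]=[5, 4, 3]
Final vectors: VV[0]=[5, 4, 3]; VV[1]=[2, 4, 3]; VV[2]=[4, 4, 5]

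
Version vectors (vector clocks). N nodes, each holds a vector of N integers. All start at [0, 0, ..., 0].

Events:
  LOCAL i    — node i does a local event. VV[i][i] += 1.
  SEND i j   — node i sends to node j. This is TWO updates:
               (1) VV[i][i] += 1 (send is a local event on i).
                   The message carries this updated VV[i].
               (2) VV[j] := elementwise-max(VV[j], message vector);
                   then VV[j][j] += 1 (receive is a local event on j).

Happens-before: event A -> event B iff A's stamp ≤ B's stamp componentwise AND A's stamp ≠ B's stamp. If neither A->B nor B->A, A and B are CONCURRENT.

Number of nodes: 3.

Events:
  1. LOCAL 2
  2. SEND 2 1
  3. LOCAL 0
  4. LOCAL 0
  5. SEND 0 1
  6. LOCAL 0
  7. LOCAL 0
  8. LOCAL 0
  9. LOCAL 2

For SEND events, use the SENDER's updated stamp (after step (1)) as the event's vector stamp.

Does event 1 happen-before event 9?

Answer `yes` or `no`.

Answer: yes

Derivation:
Initial: VV[0]=[0, 0, 0]
Initial: VV[1]=[0, 0, 0]
Initial: VV[2]=[0, 0, 0]
Event 1: LOCAL 2: VV[2][2]++ -> VV[2]=[0, 0, 1]
Event 2: SEND 2->1: VV[2][2]++ -> VV[2]=[0, 0, 2], msg_vec=[0, 0, 2]; VV[1]=max(VV[1],msg_vec) then VV[1][1]++ -> VV[1]=[0, 1, 2]
Event 3: LOCAL 0: VV[0][0]++ -> VV[0]=[1, 0, 0]
Event 4: LOCAL 0: VV[0][0]++ -> VV[0]=[2, 0, 0]
Event 5: SEND 0->1: VV[0][0]++ -> VV[0]=[3, 0, 0], msg_vec=[3, 0, 0]; VV[1]=max(VV[1],msg_vec) then VV[1][1]++ -> VV[1]=[3, 2, 2]
Event 6: LOCAL 0: VV[0][0]++ -> VV[0]=[4, 0, 0]
Event 7: LOCAL 0: VV[0][0]++ -> VV[0]=[5, 0, 0]
Event 8: LOCAL 0: VV[0][0]++ -> VV[0]=[6, 0, 0]
Event 9: LOCAL 2: VV[2][2]++ -> VV[2]=[0, 0, 3]
Event 1 stamp: [0, 0, 1]
Event 9 stamp: [0, 0, 3]
[0, 0, 1] <= [0, 0, 3]? True. Equal? False. Happens-before: True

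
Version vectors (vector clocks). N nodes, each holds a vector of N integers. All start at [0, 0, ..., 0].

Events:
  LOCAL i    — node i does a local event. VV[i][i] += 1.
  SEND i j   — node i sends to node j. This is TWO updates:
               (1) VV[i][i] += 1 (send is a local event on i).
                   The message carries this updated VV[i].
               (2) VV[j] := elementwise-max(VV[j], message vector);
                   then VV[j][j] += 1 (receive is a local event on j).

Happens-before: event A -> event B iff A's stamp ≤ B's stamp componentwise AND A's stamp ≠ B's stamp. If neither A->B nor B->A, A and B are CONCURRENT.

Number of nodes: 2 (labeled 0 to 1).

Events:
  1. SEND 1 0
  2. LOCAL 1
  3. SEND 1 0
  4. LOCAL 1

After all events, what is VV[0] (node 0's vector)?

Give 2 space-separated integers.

Initial: VV[0]=[0, 0]
Initial: VV[1]=[0, 0]
Event 1: SEND 1->0: VV[1][1]++ -> VV[1]=[0, 1], msg_vec=[0, 1]; VV[0]=max(VV[0],msg_vec) then VV[0][0]++ -> VV[0]=[1, 1]
Event 2: LOCAL 1: VV[1][1]++ -> VV[1]=[0, 2]
Event 3: SEND 1->0: VV[1][1]++ -> VV[1]=[0, 3], msg_vec=[0, 3]; VV[0]=max(VV[0],msg_vec) then VV[0][0]++ -> VV[0]=[2, 3]
Event 4: LOCAL 1: VV[1][1]++ -> VV[1]=[0, 4]
Final vectors: VV[0]=[2, 3]; VV[1]=[0, 4]

Answer: 2 3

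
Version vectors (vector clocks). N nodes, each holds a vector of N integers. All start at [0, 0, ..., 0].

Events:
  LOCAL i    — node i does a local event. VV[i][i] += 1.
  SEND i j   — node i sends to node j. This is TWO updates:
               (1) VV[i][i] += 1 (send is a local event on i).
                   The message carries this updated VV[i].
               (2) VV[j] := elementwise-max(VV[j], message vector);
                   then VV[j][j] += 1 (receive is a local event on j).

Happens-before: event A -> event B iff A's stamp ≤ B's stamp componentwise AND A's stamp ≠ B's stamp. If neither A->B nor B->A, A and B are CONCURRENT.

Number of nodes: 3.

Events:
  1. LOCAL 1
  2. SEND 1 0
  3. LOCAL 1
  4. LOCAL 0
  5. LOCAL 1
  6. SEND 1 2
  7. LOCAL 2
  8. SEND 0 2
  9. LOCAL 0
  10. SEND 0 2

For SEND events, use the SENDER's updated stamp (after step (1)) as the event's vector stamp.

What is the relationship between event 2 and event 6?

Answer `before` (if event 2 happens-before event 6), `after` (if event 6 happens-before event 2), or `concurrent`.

Initial: VV[0]=[0, 0, 0]
Initial: VV[1]=[0, 0, 0]
Initial: VV[2]=[0, 0, 0]
Event 1: LOCAL 1: VV[1][1]++ -> VV[1]=[0, 1, 0]
Event 2: SEND 1->0: VV[1][1]++ -> VV[1]=[0, 2, 0], msg_vec=[0, 2, 0]; VV[0]=max(VV[0],msg_vec) then VV[0][0]++ -> VV[0]=[1, 2, 0]
Event 3: LOCAL 1: VV[1][1]++ -> VV[1]=[0, 3, 0]
Event 4: LOCAL 0: VV[0][0]++ -> VV[0]=[2, 2, 0]
Event 5: LOCAL 1: VV[1][1]++ -> VV[1]=[0, 4, 0]
Event 6: SEND 1->2: VV[1][1]++ -> VV[1]=[0, 5, 0], msg_vec=[0, 5, 0]; VV[2]=max(VV[2],msg_vec) then VV[2][2]++ -> VV[2]=[0, 5, 1]
Event 7: LOCAL 2: VV[2][2]++ -> VV[2]=[0, 5, 2]
Event 8: SEND 0->2: VV[0][0]++ -> VV[0]=[3, 2, 0], msg_vec=[3, 2, 0]; VV[2]=max(VV[2],msg_vec) then VV[2][2]++ -> VV[2]=[3, 5, 3]
Event 9: LOCAL 0: VV[0][0]++ -> VV[0]=[4, 2, 0]
Event 10: SEND 0->2: VV[0][0]++ -> VV[0]=[5, 2, 0], msg_vec=[5, 2, 0]; VV[2]=max(VV[2],msg_vec) then VV[2][2]++ -> VV[2]=[5, 5, 4]
Event 2 stamp: [0, 2, 0]
Event 6 stamp: [0, 5, 0]
[0, 2, 0] <= [0, 5, 0]? True
[0, 5, 0] <= [0, 2, 0]? False
Relation: before

Answer: before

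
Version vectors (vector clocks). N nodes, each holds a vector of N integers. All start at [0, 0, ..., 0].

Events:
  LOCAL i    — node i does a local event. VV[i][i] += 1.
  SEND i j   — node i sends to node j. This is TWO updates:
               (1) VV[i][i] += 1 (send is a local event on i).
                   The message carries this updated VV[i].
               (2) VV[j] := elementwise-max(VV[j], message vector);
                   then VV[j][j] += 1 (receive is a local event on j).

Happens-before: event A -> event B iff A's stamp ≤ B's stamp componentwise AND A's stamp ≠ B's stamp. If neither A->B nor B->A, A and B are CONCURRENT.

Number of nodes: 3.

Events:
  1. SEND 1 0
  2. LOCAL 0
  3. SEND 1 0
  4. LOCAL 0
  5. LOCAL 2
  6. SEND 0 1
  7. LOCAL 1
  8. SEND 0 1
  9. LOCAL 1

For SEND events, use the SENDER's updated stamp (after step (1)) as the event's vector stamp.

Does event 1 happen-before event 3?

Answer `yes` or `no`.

Answer: yes

Derivation:
Initial: VV[0]=[0, 0, 0]
Initial: VV[1]=[0, 0, 0]
Initial: VV[2]=[0, 0, 0]
Event 1: SEND 1->0: VV[1][1]++ -> VV[1]=[0, 1, 0], msg_vec=[0, 1, 0]; VV[0]=max(VV[0],msg_vec) then VV[0][0]++ -> VV[0]=[1, 1, 0]
Event 2: LOCAL 0: VV[0][0]++ -> VV[0]=[2, 1, 0]
Event 3: SEND 1->0: VV[1][1]++ -> VV[1]=[0, 2, 0], msg_vec=[0, 2, 0]; VV[0]=max(VV[0],msg_vec) then VV[0][0]++ -> VV[0]=[3, 2, 0]
Event 4: LOCAL 0: VV[0][0]++ -> VV[0]=[4, 2, 0]
Event 5: LOCAL 2: VV[2][2]++ -> VV[2]=[0, 0, 1]
Event 6: SEND 0->1: VV[0][0]++ -> VV[0]=[5, 2, 0], msg_vec=[5, 2, 0]; VV[1]=max(VV[1],msg_vec) then VV[1][1]++ -> VV[1]=[5, 3, 0]
Event 7: LOCAL 1: VV[1][1]++ -> VV[1]=[5, 4, 0]
Event 8: SEND 0->1: VV[0][0]++ -> VV[0]=[6, 2, 0], msg_vec=[6, 2, 0]; VV[1]=max(VV[1],msg_vec) then VV[1][1]++ -> VV[1]=[6, 5, 0]
Event 9: LOCAL 1: VV[1][1]++ -> VV[1]=[6, 6, 0]
Event 1 stamp: [0, 1, 0]
Event 3 stamp: [0, 2, 0]
[0, 1, 0] <= [0, 2, 0]? True. Equal? False. Happens-before: True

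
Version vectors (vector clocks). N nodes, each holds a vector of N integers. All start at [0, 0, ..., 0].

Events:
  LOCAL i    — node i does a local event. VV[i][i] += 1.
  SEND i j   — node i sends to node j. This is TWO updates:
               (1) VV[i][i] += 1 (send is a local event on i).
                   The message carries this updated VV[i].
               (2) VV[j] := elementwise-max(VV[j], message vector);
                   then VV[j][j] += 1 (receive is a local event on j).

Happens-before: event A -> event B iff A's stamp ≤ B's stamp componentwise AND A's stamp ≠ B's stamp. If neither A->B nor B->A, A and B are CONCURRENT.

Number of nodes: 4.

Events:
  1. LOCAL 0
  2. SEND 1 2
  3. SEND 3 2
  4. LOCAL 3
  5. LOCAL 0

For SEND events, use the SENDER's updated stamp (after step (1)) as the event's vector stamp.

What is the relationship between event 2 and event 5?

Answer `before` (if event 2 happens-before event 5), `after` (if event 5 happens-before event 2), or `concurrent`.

Initial: VV[0]=[0, 0, 0, 0]
Initial: VV[1]=[0, 0, 0, 0]
Initial: VV[2]=[0, 0, 0, 0]
Initial: VV[3]=[0, 0, 0, 0]
Event 1: LOCAL 0: VV[0][0]++ -> VV[0]=[1, 0, 0, 0]
Event 2: SEND 1->2: VV[1][1]++ -> VV[1]=[0, 1, 0, 0], msg_vec=[0, 1, 0, 0]; VV[2]=max(VV[2],msg_vec) then VV[2][2]++ -> VV[2]=[0, 1, 1, 0]
Event 3: SEND 3->2: VV[3][3]++ -> VV[3]=[0, 0, 0, 1], msg_vec=[0, 0, 0, 1]; VV[2]=max(VV[2],msg_vec) then VV[2][2]++ -> VV[2]=[0, 1, 2, 1]
Event 4: LOCAL 3: VV[3][3]++ -> VV[3]=[0, 0, 0, 2]
Event 5: LOCAL 0: VV[0][0]++ -> VV[0]=[2, 0, 0, 0]
Event 2 stamp: [0, 1, 0, 0]
Event 5 stamp: [2, 0, 0, 0]
[0, 1, 0, 0] <= [2, 0, 0, 0]? False
[2, 0, 0, 0] <= [0, 1, 0, 0]? False
Relation: concurrent

Answer: concurrent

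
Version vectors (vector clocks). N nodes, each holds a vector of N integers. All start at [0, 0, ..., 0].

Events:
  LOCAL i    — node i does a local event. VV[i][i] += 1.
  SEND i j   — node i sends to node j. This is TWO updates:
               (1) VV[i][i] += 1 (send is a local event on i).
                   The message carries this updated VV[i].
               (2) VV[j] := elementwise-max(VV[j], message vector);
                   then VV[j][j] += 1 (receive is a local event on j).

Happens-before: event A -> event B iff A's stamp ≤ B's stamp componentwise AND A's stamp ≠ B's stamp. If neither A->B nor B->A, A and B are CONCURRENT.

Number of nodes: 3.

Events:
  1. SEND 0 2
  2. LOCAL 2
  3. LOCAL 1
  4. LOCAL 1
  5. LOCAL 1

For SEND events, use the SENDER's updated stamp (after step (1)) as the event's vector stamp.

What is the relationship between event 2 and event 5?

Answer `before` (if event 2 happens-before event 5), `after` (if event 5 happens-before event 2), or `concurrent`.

Answer: concurrent

Derivation:
Initial: VV[0]=[0, 0, 0]
Initial: VV[1]=[0, 0, 0]
Initial: VV[2]=[0, 0, 0]
Event 1: SEND 0->2: VV[0][0]++ -> VV[0]=[1, 0, 0], msg_vec=[1, 0, 0]; VV[2]=max(VV[2],msg_vec) then VV[2][2]++ -> VV[2]=[1, 0, 1]
Event 2: LOCAL 2: VV[2][2]++ -> VV[2]=[1, 0, 2]
Event 3: LOCAL 1: VV[1][1]++ -> VV[1]=[0, 1, 0]
Event 4: LOCAL 1: VV[1][1]++ -> VV[1]=[0, 2, 0]
Event 5: LOCAL 1: VV[1][1]++ -> VV[1]=[0, 3, 0]
Event 2 stamp: [1, 0, 2]
Event 5 stamp: [0, 3, 0]
[1, 0, 2] <= [0, 3, 0]? False
[0, 3, 0] <= [1, 0, 2]? False
Relation: concurrent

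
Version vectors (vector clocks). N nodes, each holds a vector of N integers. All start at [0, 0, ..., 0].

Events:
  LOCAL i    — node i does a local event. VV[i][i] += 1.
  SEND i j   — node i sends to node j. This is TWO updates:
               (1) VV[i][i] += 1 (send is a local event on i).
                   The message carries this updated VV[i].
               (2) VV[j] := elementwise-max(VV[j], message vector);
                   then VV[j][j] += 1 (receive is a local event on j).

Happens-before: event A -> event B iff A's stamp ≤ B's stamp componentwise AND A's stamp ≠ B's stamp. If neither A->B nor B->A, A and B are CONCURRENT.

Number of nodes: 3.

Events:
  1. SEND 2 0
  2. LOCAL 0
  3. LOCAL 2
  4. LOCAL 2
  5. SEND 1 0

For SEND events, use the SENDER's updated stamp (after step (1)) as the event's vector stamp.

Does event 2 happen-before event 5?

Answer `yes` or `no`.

Answer: no

Derivation:
Initial: VV[0]=[0, 0, 0]
Initial: VV[1]=[0, 0, 0]
Initial: VV[2]=[0, 0, 0]
Event 1: SEND 2->0: VV[2][2]++ -> VV[2]=[0, 0, 1], msg_vec=[0, 0, 1]; VV[0]=max(VV[0],msg_vec) then VV[0][0]++ -> VV[0]=[1, 0, 1]
Event 2: LOCAL 0: VV[0][0]++ -> VV[0]=[2, 0, 1]
Event 3: LOCAL 2: VV[2][2]++ -> VV[2]=[0, 0, 2]
Event 4: LOCAL 2: VV[2][2]++ -> VV[2]=[0, 0, 3]
Event 5: SEND 1->0: VV[1][1]++ -> VV[1]=[0, 1, 0], msg_vec=[0, 1, 0]; VV[0]=max(VV[0],msg_vec) then VV[0][0]++ -> VV[0]=[3, 1, 1]
Event 2 stamp: [2, 0, 1]
Event 5 stamp: [0, 1, 0]
[2, 0, 1] <= [0, 1, 0]? False. Equal? False. Happens-before: False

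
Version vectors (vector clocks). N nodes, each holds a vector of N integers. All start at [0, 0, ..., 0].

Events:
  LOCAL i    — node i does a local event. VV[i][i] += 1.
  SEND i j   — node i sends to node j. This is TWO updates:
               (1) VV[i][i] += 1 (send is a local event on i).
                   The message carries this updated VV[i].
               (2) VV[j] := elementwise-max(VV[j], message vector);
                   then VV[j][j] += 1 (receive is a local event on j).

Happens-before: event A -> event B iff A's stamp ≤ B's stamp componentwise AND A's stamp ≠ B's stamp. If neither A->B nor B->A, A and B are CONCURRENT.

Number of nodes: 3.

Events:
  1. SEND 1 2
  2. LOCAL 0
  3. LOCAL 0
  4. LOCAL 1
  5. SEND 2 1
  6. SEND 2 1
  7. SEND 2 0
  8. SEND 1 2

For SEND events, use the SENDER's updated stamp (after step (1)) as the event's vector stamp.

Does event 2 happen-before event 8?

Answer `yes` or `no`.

Initial: VV[0]=[0, 0, 0]
Initial: VV[1]=[0, 0, 0]
Initial: VV[2]=[0, 0, 0]
Event 1: SEND 1->2: VV[1][1]++ -> VV[1]=[0, 1, 0], msg_vec=[0, 1, 0]; VV[2]=max(VV[2],msg_vec) then VV[2][2]++ -> VV[2]=[0, 1, 1]
Event 2: LOCAL 0: VV[0][0]++ -> VV[0]=[1, 0, 0]
Event 3: LOCAL 0: VV[0][0]++ -> VV[0]=[2, 0, 0]
Event 4: LOCAL 1: VV[1][1]++ -> VV[1]=[0, 2, 0]
Event 5: SEND 2->1: VV[2][2]++ -> VV[2]=[0, 1, 2], msg_vec=[0, 1, 2]; VV[1]=max(VV[1],msg_vec) then VV[1][1]++ -> VV[1]=[0, 3, 2]
Event 6: SEND 2->1: VV[2][2]++ -> VV[2]=[0, 1, 3], msg_vec=[0, 1, 3]; VV[1]=max(VV[1],msg_vec) then VV[1][1]++ -> VV[1]=[0, 4, 3]
Event 7: SEND 2->0: VV[2][2]++ -> VV[2]=[0, 1, 4], msg_vec=[0, 1, 4]; VV[0]=max(VV[0],msg_vec) then VV[0][0]++ -> VV[0]=[3, 1, 4]
Event 8: SEND 1->2: VV[1][1]++ -> VV[1]=[0, 5, 3], msg_vec=[0, 5, 3]; VV[2]=max(VV[2],msg_vec) then VV[2][2]++ -> VV[2]=[0, 5, 5]
Event 2 stamp: [1, 0, 0]
Event 8 stamp: [0, 5, 3]
[1, 0, 0] <= [0, 5, 3]? False. Equal? False. Happens-before: False

Answer: no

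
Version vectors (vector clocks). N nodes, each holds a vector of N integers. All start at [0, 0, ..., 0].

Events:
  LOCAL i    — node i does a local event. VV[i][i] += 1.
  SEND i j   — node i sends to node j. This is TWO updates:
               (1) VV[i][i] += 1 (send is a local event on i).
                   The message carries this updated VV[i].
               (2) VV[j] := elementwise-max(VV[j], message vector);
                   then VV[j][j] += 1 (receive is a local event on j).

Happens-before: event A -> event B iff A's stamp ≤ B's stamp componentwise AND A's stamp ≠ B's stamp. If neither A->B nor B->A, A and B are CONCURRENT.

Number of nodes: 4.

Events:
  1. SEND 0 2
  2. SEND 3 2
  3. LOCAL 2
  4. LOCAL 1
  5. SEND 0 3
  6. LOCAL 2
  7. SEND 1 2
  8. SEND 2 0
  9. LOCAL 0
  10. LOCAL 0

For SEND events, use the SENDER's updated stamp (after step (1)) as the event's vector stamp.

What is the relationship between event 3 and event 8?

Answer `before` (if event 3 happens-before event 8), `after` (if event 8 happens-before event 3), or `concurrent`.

Initial: VV[0]=[0, 0, 0, 0]
Initial: VV[1]=[0, 0, 0, 0]
Initial: VV[2]=[0, 0, 0, 0]
Initial: VV[3]=[0, 0, 0, 0]
Event 1: SEND 0->2: VV[0][0]++ -> VV[0]=[1, 0, 0, 0], msg_vec=[1, 0, 0, 0]; VV[2]=max(VV[2],msg_vec) then VV[2][2]++ -> VV[2]=[1, 0, 1, 0]
Event 2: SEND 3->2: VV[3][3]++ -> VV[3]=[0, 0, 0, 1], msg_vec=[0, 0, 0, 1]; VV[2]=max(VV[2],msg_vec) then VV[2][2]++ -> VV[2]=[1, 0, 2, 1]
Event 3: LOCAL 2: VV[2][2]++ -> VV[2]=[1, 0, 3, 1]
Event 4: LOCAL 1: VV[1][1]++ -> VV[1]=[0, 1, 0, 0]
Event 5: SEND 0->3: VV[0][0]++ -> VV[0]=[2, 0, 0, 0], msg_vec=[2, 0, 0, 0]; VV[3]=max(VV[3],msg_vec) then VV[3][3]++ -> VV[3]=[2, 0, 0, 2]
Event 6: LOCAL 2: VV[2][2]++ -> VV[2]=[1, 0, 4, 1]
Event 7: SEND 1->2: VV[1][1]++ -> VV[1]=[0, 2, 0, 0], msg_vec=[0, 2, 0, 0]; VV[2]=max(VV[2],msg_vec) then VV[2][2]++ -> VV[2]=[1, 2, 5, 1]
Event 8: SEND 2->0: VV[2][2]++ -> VV[2]=[1, 2, 6, 1], msg_vec=[1, 2, 6, 1]; VV[0]=max(VV[0],msg_vec) then VV[0][0]++ -> VV[0]=[3, 2, 6, 1]
Event 9: LOCAL 0: VV[0][0]++ -> VV[0]=[4, 2, 6, 1]
Event 10: LOCAL 0: VV[0][0]++ -> VV[0]=[5, 2, 6, 1]
Event 3 stamp: [1, 0, 3, 1]
Event 8 stamp: [1, 2, 6, 1]
[1, 0, 3, 1] <= [1, 2, 6, 1]? True
[1, 2, 6, 1] <= [1, 0, 3, 1]? False
Relation: before

Answer: before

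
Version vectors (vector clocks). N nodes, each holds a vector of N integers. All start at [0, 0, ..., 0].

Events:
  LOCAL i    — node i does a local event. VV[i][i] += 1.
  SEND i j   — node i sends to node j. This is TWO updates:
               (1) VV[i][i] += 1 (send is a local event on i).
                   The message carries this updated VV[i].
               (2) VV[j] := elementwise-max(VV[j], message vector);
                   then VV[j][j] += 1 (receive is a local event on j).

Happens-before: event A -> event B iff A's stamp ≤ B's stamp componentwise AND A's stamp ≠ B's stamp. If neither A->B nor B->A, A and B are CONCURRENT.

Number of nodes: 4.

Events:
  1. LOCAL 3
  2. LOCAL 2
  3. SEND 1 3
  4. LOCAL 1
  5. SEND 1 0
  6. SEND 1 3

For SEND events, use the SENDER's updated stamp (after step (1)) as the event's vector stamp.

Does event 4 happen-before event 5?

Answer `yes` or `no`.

Answer: yes

Derivation:
Initial: VV[0]=[0, 0, 0, 0]
Initial: VV[1]=[0, 0, 0, 0]
Initial: VV[2]=[0, 0, 0, 0]
Initial: VV[3]=[0, 0, 0, 0]
Event 1: LOCAL 3: VV[3][3]++ -> VV[3]=[0, 0, 0, 1]
Event 2: LOCAL 2: VV[2][2]++ -> VV[2]=[0, 0, 1, 0]
Event 3: SEND 1->3: VV[1][1]++ -> VV[1]=[0, 1, 0, 0], msg_vec=[0, 1, 0, 0]; VV[3]=max(VV[3],msg_vec) then VV[3][3]++ -> VV[3]=[0, 1, 0, 2]
Event 4: LOCAL 1: VV[1][1]++ -> VV[1]=[0, 2, 0, 0]
Event 5: SEND 1->0: VV[1][1]++ -> VV[1]=[0, 3, 0, 0], msg_vec=[0, 3, 0, 0]; VV[0]=max(VV[0],msg_vec) then VV[0][0]++ -> VV[0]=[1, 3, 0, 0]
Event 6: SEND 1->3: VV[1][1]++ -> VV[1]=[0, 4, 0, 0], msg_vec=[0, 4, 0, 0]; VV[3]=max(VV[3],msg_vec) then VV[3][3]++ -> VV[3]=[0, 4, 0, 3]
Event 4 stamp: [0, 2, 0, 0]
Event 5 stamp: [0, 3, 0, 0]
[0, 2, 0, 0] <= [0, 3, 0, 0]? True. Equal? False. Happens-before: True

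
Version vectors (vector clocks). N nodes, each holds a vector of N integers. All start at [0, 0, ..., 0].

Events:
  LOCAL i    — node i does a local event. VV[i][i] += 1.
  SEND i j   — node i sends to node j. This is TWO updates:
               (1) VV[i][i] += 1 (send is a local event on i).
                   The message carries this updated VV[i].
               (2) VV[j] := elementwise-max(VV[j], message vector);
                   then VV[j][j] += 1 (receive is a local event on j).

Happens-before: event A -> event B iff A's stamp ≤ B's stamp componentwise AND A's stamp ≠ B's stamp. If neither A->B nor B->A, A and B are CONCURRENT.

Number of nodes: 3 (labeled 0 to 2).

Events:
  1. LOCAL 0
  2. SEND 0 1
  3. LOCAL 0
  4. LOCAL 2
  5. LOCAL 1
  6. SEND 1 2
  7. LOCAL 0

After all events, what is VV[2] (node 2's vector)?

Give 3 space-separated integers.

Answer: 2 3 2

Derivation:
Initial: VV[0]=[0, 0, 0]
Initial: VV[1]=[0, 0, 0]
Initial: VV[2]=[0, 0, 0]
Event 1: LOCAL 0: VV[0][0]++ -> VV[0]=[1, 0, 0]
Event 2: SEND 0->1: VV[0][0]++ -> VV[0]=[2, 0, 0], msg_vec=[2, 0, 0]; VV[1]=max(VV[1],msg_vec) then VV[1][1]++ -> VV[1]=[2, 1, 0]
Event 3: LOCAL 0: VV[0][0]++ -> VV[0]=[3, 0, 0]
Event 4: LOCAL 2: VV[2][2]++ -> VV[2]=[0, 0, 1]
Event 5: LOCAL 1: VV[1][1]++ -> VV[1]=[2, 2, 0]
Event 6: SEND 1->2: VV[1][1]++ -> VV[1]=[2, 3, 0], msg_vec=[2, 3, 0]; VV[2]=max(VV[2],msg_vec) then VV[2][2]++ -> VV[2]=[2, 3, 2]
Event 7: LOCAL 0: VV[0][0]++ -> VV[0]=[4, 0, 0]
Final vectors: VV[0]=[4, 0, 0]; VV[1]=[2, 3, 0]; VV[2]=[2, 3, 2]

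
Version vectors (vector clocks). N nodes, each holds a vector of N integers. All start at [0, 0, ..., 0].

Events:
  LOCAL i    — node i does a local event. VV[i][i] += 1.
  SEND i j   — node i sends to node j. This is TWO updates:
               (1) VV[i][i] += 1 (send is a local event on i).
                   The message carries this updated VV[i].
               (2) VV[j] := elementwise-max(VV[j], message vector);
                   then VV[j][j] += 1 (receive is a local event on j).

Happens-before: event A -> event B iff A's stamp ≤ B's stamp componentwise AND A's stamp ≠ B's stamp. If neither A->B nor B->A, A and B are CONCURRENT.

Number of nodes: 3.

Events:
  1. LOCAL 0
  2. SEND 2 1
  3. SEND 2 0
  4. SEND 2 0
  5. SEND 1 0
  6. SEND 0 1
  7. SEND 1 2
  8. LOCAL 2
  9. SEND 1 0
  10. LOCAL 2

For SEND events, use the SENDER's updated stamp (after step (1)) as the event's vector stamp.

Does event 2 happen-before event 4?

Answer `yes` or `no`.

Answer: yes

Derivation:
Initial: VV[0]=[0, 0, 0]
Initial: VV[1]=[0, 0, 0]
Initial: VV[2]=[0, 0, 0]
Event 1: LOCAL 0: VV[0][0]++ -> VV[0]=[1, 0, 0]
Event 2: SEND 2->1: VV[2][2]++ -> VV[2]=[0, 0, 1], msg_vec=[0, 0, 1]; VV[1]=max(VV[1],msg_vec) then VV[1][1]++ -> VV[1]=[0, 1, 1]
Event 3: SEND 2->0: VV[2][2]++ -> VV[2]=[0, 0, 2], msg_vec=[0, 0, 2]; VV[0]=max(VV[0],msg_vec) then VV[0][0]++ -> VV[0]=[2, 0, 2]
Event 4: SEND 2->0: VV[2][2]++ -> VV[2]=[0, 0, 3], msg_vec=[0, 0, 3]; VV[0]=max(VV[0],msg_vec) then VV[0][0]++ -> VV[0]=[3, 0, 3]
Event 5: SEND 1->0: VV[1][1]++ -> VV[1]=[0, 2, 1], msg_vec=[0, 2, 1]; VV[0]=max(VV[0],msg_vec) then VV[0][0]++ -> VV[0]=[4, 2, 3]
Event 6: SEND 0->1: VV[0][0]++ -> VV[0]=[5, 2, 3], msg_vec=[5, 2, 3]; VV[1]=max(VV[1],msg_vec) then VV[1][1]++ -> VV[1]=[5, 3, 3]
Event 7: SEND 1->2: VV[1][1]++ -> VV[1]=[5, 4, 3], msg_vec=[5, 4, 3]; VV[2]=max(VV[2],msg_vec) then VV[2][2]++ -> VV[2]=[5, 4, 4]
Event 8: LOCAL 2: VV[2][2]++ -> VV[2]=[5, 4, 5]
Event 9: SEND 1->0: VV[1][1]++ -> VV[1]=[5, 5, 3], msg_vec=[5, 5, 3]; VV[0]=max(VV[0],msg_vec) then VV[0][0]++ -> VV[0]=[6, 5, 3]
Event 10: LOCAL 2: VV[2][2]++ -> VV[2]=[5, 4, 6]
Event 2 stamp: [0, 0, 1]
Event 4 stamp: [0, 0, 3]
[0, 0, 1] <= [0, 0, 3]? True. Equal? False. Happens-before: True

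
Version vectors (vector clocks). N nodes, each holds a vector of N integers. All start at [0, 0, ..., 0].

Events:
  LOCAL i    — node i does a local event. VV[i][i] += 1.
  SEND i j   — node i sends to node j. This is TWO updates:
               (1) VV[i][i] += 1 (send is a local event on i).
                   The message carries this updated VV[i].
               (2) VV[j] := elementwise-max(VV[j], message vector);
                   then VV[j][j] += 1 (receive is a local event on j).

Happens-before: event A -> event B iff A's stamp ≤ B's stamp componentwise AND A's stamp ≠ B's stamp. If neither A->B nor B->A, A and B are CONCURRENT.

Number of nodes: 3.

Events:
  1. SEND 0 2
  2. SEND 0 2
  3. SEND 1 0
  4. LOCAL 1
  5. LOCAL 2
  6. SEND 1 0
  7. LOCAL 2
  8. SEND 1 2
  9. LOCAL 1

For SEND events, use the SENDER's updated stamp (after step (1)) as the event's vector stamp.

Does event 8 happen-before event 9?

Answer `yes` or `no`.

Answer: yes

Derivation:
Initial: VV[0]=[0, 0, 0]
Initial: VV[1]=[0, 0, 0]
Initial: VV[2]=[0, 0, 0]
Event 1: SEND 0->2: VV[0][0]++ -> VV[0]=[1, 0, 0], msg_vec=[1, 0, 0]; VV[2]=max(VV[2],msg_vec) then VV[2][2]++ -> VV[2]=[1, 0, 1]
Event 2: SEND 0->2: VV[0][0]++ -> VV[0]=[2, 0, 0], msg_vec=[2, 0, 0]; VV[2]=max(VV[2],msg_vec) then VV[2][2]++ -> VV[2]=[2, 0, 2]
Event 3: SEND 1->0: VV[1][1]++ -> VV[1]=[0, 1, 0], msg_vec=[0, 1, 0]; VV[0]=max(VV[0],msg_vec) then VV[0][0]++ -> VV[0]=[3, 1, 0]
Event 4: LOCAL 1: VV[1][1]++ -> VV[1]=[0, 2, 0]
Event 5: LOCAL 2: VV[2][2]++ -> VV[2]=[2, 0, 3]
Event 6: SEND 1->0: VV[1][1]++ -> VV[1]=[0, 3, 0], msg_vec=[0, 3, 0]; VV[0]=max(VV[0],msg_vec) then VV[0][0]++ -> VV[0]=[4, 3, 0]
Event 7: LOCAL 2: VV[2][2]++ -> VV[2]=[2, 0, 4]
Event 8: SEND 1->2: VV[1][1]++ -> VV[1]=[0, 4, 0], msg_vec=[0, 4, 0]; VV[2]=max(VV[2],msg_vec) then VV[2][2]++ -> VV[2]=[2, 4, 5]
Event 9: LOCAL 1: VV[1][1]++ -> VV[1]=[0, 5, 0]
Event 8 stamp: [0, 4, 0]
Event 9 stamp: [0, 5, 0]
[0, 4, 0] <= [0, 5, 0]? True. Equal? False. Happens-before: True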